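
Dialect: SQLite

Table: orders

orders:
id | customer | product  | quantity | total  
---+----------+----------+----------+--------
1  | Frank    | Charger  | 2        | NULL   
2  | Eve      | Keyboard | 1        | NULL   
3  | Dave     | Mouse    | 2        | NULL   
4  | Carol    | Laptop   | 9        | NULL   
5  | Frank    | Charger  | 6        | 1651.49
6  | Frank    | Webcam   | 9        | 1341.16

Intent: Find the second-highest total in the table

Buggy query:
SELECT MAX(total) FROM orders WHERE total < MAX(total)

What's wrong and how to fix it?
Bug: MAX(total) on the right of the comparison is an aggregate-in-WHERE error

Fix: Put the inner MAX in a scalar subquery

Corrected query:
SELECT MAX(total) FROM orders WHERE total < (SELECT MAX(total) FROM orders)

Result:
MAX(total)
----------
1341.16   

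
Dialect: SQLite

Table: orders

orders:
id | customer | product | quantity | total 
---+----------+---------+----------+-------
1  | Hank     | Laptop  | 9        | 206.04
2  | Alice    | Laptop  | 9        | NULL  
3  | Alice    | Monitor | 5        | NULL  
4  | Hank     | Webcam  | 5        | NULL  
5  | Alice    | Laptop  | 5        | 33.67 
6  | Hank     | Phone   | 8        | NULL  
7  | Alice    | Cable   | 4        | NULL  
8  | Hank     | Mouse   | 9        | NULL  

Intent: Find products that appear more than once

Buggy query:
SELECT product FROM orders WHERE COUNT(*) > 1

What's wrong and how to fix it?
Bug: WHERE can't reference COUNT(*); aggregates are computed after WHERE

Fix: Group first, then use HAVING for the count condition

Corrected query:
SELECT product FROM orders GROUP BY product HAVING COUNT(*) > 1

Result:
product
-------
Laptop 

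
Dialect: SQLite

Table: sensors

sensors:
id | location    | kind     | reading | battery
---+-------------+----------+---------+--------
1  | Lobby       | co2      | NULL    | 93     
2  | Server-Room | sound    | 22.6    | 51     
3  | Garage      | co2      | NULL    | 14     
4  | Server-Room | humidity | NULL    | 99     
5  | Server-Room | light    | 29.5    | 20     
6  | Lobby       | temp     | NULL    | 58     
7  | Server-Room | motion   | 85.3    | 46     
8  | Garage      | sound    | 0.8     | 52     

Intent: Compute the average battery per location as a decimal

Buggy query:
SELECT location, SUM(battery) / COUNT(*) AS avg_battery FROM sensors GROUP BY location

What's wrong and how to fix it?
Bug: SUM(battery) and COUNT(*) are both integers; the division truncates the fractional part

Fix: Cast one side to REAL so the division keeps the fractional part

Corrected query:
SELECT location, SUM(battery) * 1.0 / COUNT(*) AS avg_battery FROM sensors GROUP BY location

Result:
location    | avg_battery
------------+------------
Garage      | 33         
Lobby       | 75.5       
Server-Room | 54         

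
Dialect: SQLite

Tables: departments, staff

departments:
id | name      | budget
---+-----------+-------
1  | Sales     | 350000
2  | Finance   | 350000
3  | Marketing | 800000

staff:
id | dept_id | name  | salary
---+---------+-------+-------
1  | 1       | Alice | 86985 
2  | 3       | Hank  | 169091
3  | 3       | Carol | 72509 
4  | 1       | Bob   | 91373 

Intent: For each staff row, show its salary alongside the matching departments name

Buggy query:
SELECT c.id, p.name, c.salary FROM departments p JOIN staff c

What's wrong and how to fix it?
Bug: Missing join condition: each staff row is matched to all departments rows instead of just its own

Fix: Add ON c.dept_id = p.id to the JOIN

Corrected query:
SELECT c.id, p.name, c.salary FROM departments p JOIN staff c ON c.dept_id = p.id

Result:
id | name      | salary
---+-----------+-------
1  | Sales     | 86985 
2  | Marketing | 169091
3  | Marketing | 72509 
4  | Sales     | 91373 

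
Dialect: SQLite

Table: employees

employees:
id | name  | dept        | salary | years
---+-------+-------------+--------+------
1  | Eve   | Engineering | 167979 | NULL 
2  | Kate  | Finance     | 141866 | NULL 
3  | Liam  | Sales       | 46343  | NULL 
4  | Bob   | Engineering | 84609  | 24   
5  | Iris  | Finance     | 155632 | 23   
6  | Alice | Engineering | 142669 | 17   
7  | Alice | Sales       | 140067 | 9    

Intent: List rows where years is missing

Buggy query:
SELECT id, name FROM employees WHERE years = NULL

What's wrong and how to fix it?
Bug: Comparing to NULL with '=' never matches; NULL = NULL is unknown, not true

Fix: Use IS NULL to test for NULL

Corrected query:
SELECT id, name FROM employees WHERE years IS NULL

Result:
id | name
---+-----
1  | Eve 
2  | Kate
3  | Liam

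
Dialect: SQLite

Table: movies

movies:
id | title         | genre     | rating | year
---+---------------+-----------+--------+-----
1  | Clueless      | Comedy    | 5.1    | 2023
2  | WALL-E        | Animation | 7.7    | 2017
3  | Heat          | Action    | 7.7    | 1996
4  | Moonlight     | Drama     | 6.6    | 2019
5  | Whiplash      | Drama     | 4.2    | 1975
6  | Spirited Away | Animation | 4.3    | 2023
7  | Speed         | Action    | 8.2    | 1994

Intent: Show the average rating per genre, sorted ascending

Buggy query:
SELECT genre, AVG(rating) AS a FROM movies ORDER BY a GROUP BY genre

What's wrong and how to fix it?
Bug: ORDER BY appears before GROUP BY; SQL clause order requires GROUP BY first

Fix: Reorder: SELECT … FROM … GROUP BY … ORDER BY …

Corrected query:
SELECT genre, AVG(rating) AS a FROM movies GROUP BY genre ORDER BY a

Result:
genre     | a   
----------+-----
Comedy    | 5.1 
Drama     | 5.4 
Animation | 6   
Action    | 7.95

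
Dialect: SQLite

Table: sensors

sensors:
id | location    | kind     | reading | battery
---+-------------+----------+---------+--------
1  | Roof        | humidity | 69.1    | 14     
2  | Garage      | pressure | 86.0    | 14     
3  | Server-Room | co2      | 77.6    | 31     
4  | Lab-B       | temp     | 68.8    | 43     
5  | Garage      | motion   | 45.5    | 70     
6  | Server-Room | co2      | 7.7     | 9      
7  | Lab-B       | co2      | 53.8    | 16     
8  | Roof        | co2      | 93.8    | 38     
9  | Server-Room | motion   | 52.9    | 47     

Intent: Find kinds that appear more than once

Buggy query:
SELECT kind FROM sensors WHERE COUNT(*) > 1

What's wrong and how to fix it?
Bug: WHERE can't reference COUNT(*); aggregates are computed after WHERE

Fix: GROUP BY kind, then filter groups with HAVING COUNT(*) > 1

Corrected query:
SELECT kind FROM sensors GROUP BY kind HAVING COUNT(*) > 1

Result:
kind  
------
co2   
motion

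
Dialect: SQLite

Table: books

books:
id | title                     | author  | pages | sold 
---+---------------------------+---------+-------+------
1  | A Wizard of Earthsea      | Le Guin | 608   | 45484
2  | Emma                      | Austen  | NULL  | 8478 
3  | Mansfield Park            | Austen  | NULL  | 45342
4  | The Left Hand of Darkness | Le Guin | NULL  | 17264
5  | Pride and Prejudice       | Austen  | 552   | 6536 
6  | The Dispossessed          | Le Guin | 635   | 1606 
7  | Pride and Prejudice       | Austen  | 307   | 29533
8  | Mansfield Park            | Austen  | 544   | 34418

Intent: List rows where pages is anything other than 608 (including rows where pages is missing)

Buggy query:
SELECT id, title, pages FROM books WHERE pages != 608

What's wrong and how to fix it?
Bug: 'pages != 608' is unknown when pages is NULL, so NULL rows are silently excluded

Fix: Add an explicit OR pages IS NULL to include the missing-value rows

Corrected query:
SELECT id, title, pages FROM books WHERE pages != 608 OR pages IS NULL

Result:
id | title                     | pages
---+---------------------------+------
2  | Emma                      | NULL 
3  | Mansfield Park            | NULL 
4  | The Left Hand of Darkness | NULL 
5  | Pride and Prejudice       | 552  
6  | The Dispossessed          | 635  
7  | Pride and Prejudice       | 307  
8  | Mansfield Park            | 544  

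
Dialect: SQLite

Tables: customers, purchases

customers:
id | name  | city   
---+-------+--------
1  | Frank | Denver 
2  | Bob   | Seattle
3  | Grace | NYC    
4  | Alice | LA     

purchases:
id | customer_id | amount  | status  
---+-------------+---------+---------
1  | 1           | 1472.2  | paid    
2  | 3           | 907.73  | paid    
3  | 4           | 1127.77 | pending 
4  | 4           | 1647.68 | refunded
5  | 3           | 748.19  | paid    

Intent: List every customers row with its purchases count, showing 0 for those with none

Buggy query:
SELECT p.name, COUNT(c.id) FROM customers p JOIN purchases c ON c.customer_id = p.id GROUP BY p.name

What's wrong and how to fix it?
Bug: INNER JOIN drops customers rows that have no matching purchases rows

Fix: Switch to LEFT JOIN to retain unmatched parent rows

Corrected query:
SELECT p.name, COUNT(c.id) FROM customers p LEFT JOIN purchases c ON c.customer_id = p.id GROUP BY p.name

Result:
name  | COUNT(c.id)
------+------------
Alice | 2          
Bob   | 0          
Frank | 1          
Grace | 2          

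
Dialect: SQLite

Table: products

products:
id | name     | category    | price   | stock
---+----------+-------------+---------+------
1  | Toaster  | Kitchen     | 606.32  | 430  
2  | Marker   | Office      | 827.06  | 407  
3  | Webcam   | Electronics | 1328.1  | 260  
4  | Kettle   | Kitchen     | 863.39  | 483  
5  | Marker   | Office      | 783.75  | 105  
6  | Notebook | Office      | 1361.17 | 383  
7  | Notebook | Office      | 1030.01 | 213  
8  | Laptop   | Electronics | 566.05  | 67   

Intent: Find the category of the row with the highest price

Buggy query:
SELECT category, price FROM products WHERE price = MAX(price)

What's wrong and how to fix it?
Bug: WHERE is evaluated per row; an aggregate over the whole table isn't defined there

Fix: Wrap MAX in a scalar subquery so WHERE compares against a single value

Corrected query:
SELECT category, price FROM products WHERE price = (SELECT MAX(price) FROM products)

Result:
category | price  
---------+--------
Office   | 1361.17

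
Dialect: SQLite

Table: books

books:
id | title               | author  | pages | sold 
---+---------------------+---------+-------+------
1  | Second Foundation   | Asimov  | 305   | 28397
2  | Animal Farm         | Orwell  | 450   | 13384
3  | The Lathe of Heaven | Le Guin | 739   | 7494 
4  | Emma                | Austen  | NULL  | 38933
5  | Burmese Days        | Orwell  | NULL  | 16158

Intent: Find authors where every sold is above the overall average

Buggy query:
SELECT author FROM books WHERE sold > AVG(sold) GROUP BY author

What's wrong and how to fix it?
Bug: AVG() is an aggregate; it can't sit directly in WHERE

Fix: Use a subquery for AVG and a HAVING MIN(...) filter so the condition holds for every row in the group

Corrected query:
SELECT author FROM books GROUP BY author HAVING MIN(sold) > (SELECT AVG(sold) FROM books)

Result:
author
------
Asimov
Austen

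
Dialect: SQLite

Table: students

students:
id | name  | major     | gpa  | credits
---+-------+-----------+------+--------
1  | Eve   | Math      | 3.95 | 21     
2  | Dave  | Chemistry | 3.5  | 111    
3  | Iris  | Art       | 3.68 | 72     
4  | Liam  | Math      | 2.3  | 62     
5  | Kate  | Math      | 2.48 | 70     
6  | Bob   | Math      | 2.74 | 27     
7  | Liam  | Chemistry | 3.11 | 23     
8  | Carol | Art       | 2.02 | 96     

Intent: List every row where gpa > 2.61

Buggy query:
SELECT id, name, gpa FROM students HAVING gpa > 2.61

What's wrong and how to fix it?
Bug: This is a non-aggregate query (no GROUP BY, no aggregates), so in SQLite the HAVING clause is invalid here; a row-level condition belongs in WHERE

Fix: Use WHERE for row-level filtering

Corrected query:
SELECT id, name, gpa FROM students WHERE gpa > 2.61

Result:
id | name | gpa 
---+------+-----
1  | Eve  | 3.95
2  | Dave | 3.5 
3  | Iris | 3.68
6  | Bob  | 2.74
7  | Liam | 3.11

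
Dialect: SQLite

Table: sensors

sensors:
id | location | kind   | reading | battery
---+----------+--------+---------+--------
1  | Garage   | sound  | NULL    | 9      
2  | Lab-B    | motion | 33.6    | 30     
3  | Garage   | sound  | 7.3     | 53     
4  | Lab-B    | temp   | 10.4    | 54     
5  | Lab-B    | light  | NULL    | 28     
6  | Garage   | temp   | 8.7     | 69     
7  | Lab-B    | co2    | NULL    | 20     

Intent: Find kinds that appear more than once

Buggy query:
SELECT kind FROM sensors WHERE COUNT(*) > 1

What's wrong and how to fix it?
Bug: COUNT(*) is an aggregate and cannot be used in WHERE

Fix: Group first, then use HAVING for the count condition

Corrected query:
SELECT kind FROM sensors GROUP BY kind HAVING COUNT(*) > 1

Result:
kind 
-----
sound
temp 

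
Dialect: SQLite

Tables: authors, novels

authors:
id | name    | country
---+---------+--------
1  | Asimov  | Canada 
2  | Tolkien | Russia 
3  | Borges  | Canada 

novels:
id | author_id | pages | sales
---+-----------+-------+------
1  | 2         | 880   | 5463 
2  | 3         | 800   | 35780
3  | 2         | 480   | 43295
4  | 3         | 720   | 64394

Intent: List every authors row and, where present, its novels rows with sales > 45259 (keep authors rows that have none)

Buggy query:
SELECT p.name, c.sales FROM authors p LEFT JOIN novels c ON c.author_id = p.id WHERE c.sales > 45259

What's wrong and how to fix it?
Bug: Filtering c.sales in WHERE discards the NULL rows produced by LEFT JOIN, turning it into an inner join

Fix: Move the right-table condition into the ON clause so unmatched parents are kept

Corrected query:
SELECT p.name, c.sales FROM authors p LEFT JOIN novels c ON c.author_id = p.id AND c.sales > 45259

Result:
name    | sales
--------+------
Asimov  | NULL 
Tolkien | NULL 
Borges  | 64394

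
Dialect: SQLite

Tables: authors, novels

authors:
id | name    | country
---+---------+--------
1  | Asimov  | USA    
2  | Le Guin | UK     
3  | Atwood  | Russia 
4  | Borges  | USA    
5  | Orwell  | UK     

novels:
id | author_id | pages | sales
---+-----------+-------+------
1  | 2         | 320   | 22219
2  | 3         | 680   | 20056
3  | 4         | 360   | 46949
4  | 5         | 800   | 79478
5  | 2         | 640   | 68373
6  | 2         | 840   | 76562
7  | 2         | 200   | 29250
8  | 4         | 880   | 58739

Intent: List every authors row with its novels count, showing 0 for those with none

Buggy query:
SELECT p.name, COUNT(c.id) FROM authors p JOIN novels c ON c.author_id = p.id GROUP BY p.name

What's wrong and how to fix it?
Bug: An inner join excludes parents with zero children

Fix: Switch to LEFT JOIN to retain unmatched parent rows

Corrected query:
SELECT p.name, COUNT(c.id) FROM authors p LEFT JOIN novels c ON c.author_id = p.id GROUP BY p.name

Result:
name    | COUNT(c.id)
--------+------------
Asimov  | 0          
Atwood  | 1          
Borges  | 2          
Le Guin | 4          
Orwell  | 1          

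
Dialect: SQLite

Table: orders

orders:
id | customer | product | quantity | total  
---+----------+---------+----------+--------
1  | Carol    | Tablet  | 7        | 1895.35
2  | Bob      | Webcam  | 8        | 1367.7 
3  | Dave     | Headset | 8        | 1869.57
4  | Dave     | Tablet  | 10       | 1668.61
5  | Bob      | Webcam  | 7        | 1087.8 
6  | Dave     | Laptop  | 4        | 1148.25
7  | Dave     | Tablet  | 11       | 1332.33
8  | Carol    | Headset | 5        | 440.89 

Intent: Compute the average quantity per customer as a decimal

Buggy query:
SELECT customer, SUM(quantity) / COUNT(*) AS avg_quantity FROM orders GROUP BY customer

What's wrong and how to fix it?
Bug: SUM(quantity) and COUNT(*) are both integers; the division truncates the fractional part

Fix: Multiply by 1.0 (or CAST to REAL) to force floating-point division

Corrected query:
SELECT customer, SUM(quantity) * 1.0 / COUNT(*) AS avg_quantity FROM orders GROUP BY customer

Result:
customer | avg_quantity
---------+-------------
Bob      | 7.5         
Carol    | 6           
Dave     | 8.25        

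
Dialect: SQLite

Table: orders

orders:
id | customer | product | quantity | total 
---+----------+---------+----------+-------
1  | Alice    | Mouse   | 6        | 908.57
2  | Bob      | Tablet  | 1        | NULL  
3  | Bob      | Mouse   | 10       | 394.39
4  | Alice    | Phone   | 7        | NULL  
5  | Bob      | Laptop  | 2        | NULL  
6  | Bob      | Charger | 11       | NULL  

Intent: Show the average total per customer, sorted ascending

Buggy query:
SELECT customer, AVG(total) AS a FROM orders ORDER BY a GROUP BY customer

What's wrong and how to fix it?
Bug: GROUP BY must precede ORDER BY

Fix: Reorder: SELECT … FROM … GROUP BY … ORDER BY …

Corrected query:
SELECT customer, AVG(total) AS a FROM orders GROUP BY customer ORDER BY a

Result:
customer | a     
---------+-------
Bob      | 394.39
Alice    | 908.57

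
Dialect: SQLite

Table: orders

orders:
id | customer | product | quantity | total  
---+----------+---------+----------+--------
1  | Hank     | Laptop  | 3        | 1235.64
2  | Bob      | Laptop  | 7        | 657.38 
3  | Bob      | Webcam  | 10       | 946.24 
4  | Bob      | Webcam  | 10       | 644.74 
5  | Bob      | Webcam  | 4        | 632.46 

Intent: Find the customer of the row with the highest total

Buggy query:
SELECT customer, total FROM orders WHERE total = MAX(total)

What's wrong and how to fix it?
Bug: WHERE is evaluated per row; an aggregate over the whole table isn't defined there

Fix: Use a subquery: WHERE total = (SELECT MAX(total) FROM orders)

Corrected query:
SELECT customer, total FROM orders WHERE total = (SELECT MAX(total) FROM orders)

Result:
customer | total  
---------+--------
Hank     | 1235.64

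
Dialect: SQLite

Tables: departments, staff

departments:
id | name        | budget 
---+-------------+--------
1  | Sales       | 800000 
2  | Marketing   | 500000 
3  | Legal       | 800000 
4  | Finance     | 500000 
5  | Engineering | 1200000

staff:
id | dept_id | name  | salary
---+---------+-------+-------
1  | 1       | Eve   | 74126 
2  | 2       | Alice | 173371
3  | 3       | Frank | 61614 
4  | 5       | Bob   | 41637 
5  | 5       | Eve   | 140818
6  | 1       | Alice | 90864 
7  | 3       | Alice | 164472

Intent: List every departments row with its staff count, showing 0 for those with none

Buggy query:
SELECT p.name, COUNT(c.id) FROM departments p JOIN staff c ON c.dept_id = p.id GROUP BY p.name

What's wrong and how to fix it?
Bug: An inner join excludes parents with zero children

Fix: Switch to LEFT JOIN to retain unmatched parent rows

Corrected query:
SELECT p.name, COUNT(c.id) FROM departments p LEFT JOIN staff c ON c.dept_id = p.id GROUP BY p.name

Result:
name        | COUNT(c.id)
------------+------------
Engineering | 2          
Finance     | 0          
Legal       | 2          
Marketing   | 1          
Sales       | 2          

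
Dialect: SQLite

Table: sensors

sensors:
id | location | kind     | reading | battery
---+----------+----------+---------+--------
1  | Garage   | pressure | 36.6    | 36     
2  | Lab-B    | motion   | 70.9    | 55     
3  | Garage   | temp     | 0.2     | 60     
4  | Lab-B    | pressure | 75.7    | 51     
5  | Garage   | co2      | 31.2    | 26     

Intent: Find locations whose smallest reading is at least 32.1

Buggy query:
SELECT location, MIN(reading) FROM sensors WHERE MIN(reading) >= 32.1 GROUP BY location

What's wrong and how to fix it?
Bug: Aggregates like MIN are computed per group after WHERE runs

Fix: Use HAVING for the per-group MIN condition

Corrected query:
SELECT location, MIN(reading) FROM sensors GROUP BY location HAVING MIN(reading) >= 32.1

Result:
location | MIN(reading)
---------+-------------
Lab-B    | 70.9        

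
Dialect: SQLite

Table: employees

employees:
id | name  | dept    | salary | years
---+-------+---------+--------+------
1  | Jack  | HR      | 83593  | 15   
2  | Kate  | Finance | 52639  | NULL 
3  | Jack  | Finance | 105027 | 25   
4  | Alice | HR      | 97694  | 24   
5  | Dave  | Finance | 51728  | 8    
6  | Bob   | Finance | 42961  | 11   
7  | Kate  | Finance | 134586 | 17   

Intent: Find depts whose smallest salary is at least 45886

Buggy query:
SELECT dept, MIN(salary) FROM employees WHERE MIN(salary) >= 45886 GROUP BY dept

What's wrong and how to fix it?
Bug: MIN() in WHERE is a misuse of aggregate

Fix: Replace WHERE with HAVING after the GROUP BY

Corrected query:
SELECT dept, MIN(salary) FROM employees GROUP BY dept HAVING MIN(salary) >= 45886

Result:
dept | MIN(salary)
-----+------------
HR   | 83593      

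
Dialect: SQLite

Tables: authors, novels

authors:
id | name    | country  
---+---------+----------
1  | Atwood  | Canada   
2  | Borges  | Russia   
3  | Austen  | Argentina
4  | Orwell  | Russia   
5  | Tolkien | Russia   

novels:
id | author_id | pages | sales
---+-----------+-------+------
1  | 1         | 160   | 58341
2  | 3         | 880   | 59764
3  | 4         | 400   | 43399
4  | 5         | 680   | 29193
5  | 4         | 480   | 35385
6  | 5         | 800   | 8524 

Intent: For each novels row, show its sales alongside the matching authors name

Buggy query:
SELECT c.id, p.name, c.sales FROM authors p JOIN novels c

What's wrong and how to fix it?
Bug: JOIN with no ON clause produces a cartesian product; every novels row pairs with every authors row

Fix: Specify the join condition linking the foreign key to the parent id

Corrected query:
SELECT c.id, p.name, c.sales FROM authors p JOIN novels c ON c.author_id = p.id

Result:
id | name    | sales
---+---------+------
1  | Atwood  | 58341
2  | Austen  | 59764
3  | Orwell  | 43399
4  | Tolkien | 29193
5  | Orwell  | 35385
6  | Tolkien | 8524 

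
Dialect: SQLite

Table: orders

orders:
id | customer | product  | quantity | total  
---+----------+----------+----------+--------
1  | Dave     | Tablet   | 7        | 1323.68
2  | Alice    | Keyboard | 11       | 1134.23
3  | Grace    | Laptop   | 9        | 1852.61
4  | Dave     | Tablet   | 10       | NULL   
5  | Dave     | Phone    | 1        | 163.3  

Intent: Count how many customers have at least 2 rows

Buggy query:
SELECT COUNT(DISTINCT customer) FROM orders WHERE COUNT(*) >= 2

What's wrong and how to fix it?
Bug: COUNT(*) cannot appear in WHERE; the per-group count doesn't exist yet

Fix: Group first with HAVING COUNT(*) >= 2, then COUNT the resulting groups

Corrected query:
SELECT COUNT(*) FROM (SELECT customer FROM orders GROUP BY customer HAVING COUNT(*) >= 2)

Result:
COUNT(*)
--------
1       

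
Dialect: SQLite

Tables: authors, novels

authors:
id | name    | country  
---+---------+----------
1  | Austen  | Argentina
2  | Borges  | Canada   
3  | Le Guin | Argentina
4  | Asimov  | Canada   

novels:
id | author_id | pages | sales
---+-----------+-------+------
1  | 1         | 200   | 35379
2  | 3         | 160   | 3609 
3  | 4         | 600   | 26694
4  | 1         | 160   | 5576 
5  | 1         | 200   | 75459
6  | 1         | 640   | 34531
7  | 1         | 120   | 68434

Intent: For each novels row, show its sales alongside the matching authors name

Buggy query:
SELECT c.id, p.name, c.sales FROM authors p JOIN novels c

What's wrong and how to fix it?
Bug: Missing join condition: each novels row is matched to all authors rows instead of just its own

Fix: Add ON c.author_id = p.id to the JOIN

Corrected query:
SELECT c.id, p.name, c.sales FROM authors p JOIN novels c ON c.author_id = p.id

Result:
id | name    | sales
---+---------+------
1  | Austen  | 35379
2  | Le Guin | 3609 
3  | Asimov  | 26694
4  | Austen  | 5576 
5  | Austen  | 75459
6  | Austen  | 34531
7  | Austen  | 68434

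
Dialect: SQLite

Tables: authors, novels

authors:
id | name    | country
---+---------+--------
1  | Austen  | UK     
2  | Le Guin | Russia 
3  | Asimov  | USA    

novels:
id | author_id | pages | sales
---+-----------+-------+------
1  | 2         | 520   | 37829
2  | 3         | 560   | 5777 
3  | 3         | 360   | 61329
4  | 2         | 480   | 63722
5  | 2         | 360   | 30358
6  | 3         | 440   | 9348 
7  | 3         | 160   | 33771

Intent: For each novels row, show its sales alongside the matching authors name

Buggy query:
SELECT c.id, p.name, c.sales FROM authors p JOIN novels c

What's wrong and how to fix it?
Bug: JOIN with no ON clause produces a cartesian product; every novels row pairs with every authors row

Fix: Specify the join condition linking the foreign key to the parent id

Corrected query:
SELECT c.id, p.name, c.sales FROM authors p JOIN novels c ON c.author_id = p.id

Result:
id | name    | sales
---+---------+------
1  | Le Guin | 37829
2  | Asimov  | 5777 
3  | Asimov  | 61329
4  | Le Guin | 63722
5  | Le Guin | 30358
6  | Asimov  | 9348 
7  | Asimov  | 33771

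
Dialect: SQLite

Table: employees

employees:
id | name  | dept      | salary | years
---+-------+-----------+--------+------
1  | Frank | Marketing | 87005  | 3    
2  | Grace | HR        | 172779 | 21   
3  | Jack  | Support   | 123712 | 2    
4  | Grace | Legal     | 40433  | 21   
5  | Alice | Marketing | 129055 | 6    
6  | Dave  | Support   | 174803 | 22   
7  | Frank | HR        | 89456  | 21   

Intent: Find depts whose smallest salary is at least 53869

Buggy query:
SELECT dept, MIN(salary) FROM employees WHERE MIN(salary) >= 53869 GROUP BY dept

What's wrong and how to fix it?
Bug: Aggregates like MIN are computed per group after WHERE runs

Fix: Use HAVING for the per-group MIN condition

Corrected query:
SELECT dept, MIN(salary) FROM employees GROUP BY dept HAVING MIN(salary) >= 53869

Result:
dept      | MIN(salary)
----------+------------
HR        | 89456      
Marketing | 87005      
Support   | 123712     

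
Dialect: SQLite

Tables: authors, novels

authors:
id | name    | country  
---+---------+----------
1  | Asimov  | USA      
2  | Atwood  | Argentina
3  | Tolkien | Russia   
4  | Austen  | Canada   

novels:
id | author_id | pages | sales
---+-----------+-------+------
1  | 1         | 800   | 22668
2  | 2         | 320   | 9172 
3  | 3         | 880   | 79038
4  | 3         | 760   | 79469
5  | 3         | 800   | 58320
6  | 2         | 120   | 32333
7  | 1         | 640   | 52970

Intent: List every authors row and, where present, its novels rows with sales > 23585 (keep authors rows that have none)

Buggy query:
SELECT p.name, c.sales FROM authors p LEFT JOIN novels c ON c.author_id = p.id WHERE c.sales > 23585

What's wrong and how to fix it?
Bug: A WHERE condition on the right-hand table after LEFT JOIN drops unmatched parents

Fix: Put 'c.sales > 23585' in the JOIN's ON clause instead of WHERE

Corrected query:
SELECT p.name, c.sales FROM authors p LEFT JOIN novels c ON c.author_id = p.id AND c.sales > 23585

Result:
name    | sales
--------+------
Asimov  | 52970
Atwood  | 32333
Tolkien | 58320
Tolkien | 79038
Tolkien | 79469
Austen  | NULL 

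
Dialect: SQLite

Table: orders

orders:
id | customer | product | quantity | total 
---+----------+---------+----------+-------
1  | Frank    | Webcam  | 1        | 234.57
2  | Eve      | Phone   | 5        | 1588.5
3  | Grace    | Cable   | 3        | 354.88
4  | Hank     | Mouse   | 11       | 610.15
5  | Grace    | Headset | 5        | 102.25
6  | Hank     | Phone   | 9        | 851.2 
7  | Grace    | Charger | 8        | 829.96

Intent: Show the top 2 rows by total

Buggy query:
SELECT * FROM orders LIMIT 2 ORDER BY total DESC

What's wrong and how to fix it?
Bug: LIMIT must come after ORDER BY

Fix: Sort with ORDER BY, then apply LIMIT

Corrected query:
SELECT * FROM orders ORDER BY total DESC LIMIT 2

Result:
id | customer | product | quantity | total 
---+----------+---------+----------+-------
2  | Eve      | Phone   | 5        | 1588.5
6  | Hank     | Phone   | 9        | 851.2 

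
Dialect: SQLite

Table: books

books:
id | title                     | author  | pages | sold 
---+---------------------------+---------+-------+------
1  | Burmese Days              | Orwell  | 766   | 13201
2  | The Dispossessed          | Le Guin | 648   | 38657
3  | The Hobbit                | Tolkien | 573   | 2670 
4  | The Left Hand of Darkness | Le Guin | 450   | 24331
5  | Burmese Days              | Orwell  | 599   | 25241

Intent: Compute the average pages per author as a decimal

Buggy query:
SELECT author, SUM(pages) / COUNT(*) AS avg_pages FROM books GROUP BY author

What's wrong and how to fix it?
Bug: SUM(pages) and COUNT(*) are both integers; the division truncates the fractional part

Fix: Multiply by 1.0 (or CAST to REAL) to force floating-point division

Corrected query:
SELECT author, SUM(pages) * 1.0 / COUNT(*) AS avg_pages FROM books GROUP BY author

Result:
author  | avg_pages
--------+----------
Le Guin | 549      
Orwell  | 682.5    
Tolkien | 573      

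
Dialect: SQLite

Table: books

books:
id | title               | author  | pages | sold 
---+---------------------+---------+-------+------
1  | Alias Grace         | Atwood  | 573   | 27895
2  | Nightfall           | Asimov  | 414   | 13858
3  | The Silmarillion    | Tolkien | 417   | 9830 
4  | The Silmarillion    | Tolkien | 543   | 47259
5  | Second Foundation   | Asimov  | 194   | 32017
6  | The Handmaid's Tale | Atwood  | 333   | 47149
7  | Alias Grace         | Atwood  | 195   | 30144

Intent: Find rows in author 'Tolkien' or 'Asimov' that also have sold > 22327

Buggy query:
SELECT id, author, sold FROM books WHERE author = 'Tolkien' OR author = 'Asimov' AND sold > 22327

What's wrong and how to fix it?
Bug: Without parentheses, AND is evaluated before OR, so the sold filter only applies to the 'Asimov' branch

Fix: Group the OR with parentheses (or use IN), then AND the threshold

Corrected query:
SELECT id, author, sold FROM books WHERE (author = 'Tolkien' OR author = 'Asimov') AND sold > 22327

Result:
id | author  | sold 
---+---------+------
4  | Tolkien | 47259
5  | Asimov  | 32017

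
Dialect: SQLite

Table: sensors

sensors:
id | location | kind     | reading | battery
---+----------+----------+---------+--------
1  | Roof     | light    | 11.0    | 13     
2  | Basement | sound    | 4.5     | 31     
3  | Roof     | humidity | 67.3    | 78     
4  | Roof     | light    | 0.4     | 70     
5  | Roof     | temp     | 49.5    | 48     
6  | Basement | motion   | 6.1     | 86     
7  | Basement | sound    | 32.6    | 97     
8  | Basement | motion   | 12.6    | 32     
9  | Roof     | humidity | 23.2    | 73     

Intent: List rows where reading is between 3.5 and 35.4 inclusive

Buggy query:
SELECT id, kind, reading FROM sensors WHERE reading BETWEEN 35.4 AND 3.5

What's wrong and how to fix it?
Bug: The bounds are reversed; BETWEEN a AND b requires a <= b to match anything

Fix: Swap the bounds so the smaller value comes first

Corrected query:
SELECT id, kind, reading FROM sensors WHERE reading BETWEEN 3.5 AND 35.4

Result:
id | kind     | reading
---+----------+--------
1  | light    | 11     
2  | sound    | 4.5    
6  | motion   | 6.1    
7  | sound    | 32.6   
8  | motion   | 12.6   
9  | humidity | 23.2   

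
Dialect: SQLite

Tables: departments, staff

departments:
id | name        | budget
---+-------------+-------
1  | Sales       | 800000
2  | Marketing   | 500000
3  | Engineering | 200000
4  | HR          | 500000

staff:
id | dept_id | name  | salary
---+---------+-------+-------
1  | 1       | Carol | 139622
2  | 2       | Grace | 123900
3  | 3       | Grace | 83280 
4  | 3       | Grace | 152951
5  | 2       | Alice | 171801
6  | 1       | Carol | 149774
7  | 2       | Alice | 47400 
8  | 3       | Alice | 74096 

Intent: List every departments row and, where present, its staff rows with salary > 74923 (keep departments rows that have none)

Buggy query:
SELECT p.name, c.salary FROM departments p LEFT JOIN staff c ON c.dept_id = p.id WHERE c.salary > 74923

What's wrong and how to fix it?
Bug: Filtering c.salary in WHERE discards the NULL rows produced by LEFT JOIN, turning it into an inner join

Fix: Put 'c.salary > 74923' in the JOIN's ON clause instead of WHERE

Corrected query:
SELECT p.name, c.salary FROM departments p LEFT JOIN staff c ON c.dept_id = p.id AND c.salary > 74923

Result:
name        | salary
------------+-------
Sales       | 139622
Sales       | 149774
Marketing   | 123900
Marketing   | 171801
Engineering | 83280 
Engineering | 152951
HR          | NULL  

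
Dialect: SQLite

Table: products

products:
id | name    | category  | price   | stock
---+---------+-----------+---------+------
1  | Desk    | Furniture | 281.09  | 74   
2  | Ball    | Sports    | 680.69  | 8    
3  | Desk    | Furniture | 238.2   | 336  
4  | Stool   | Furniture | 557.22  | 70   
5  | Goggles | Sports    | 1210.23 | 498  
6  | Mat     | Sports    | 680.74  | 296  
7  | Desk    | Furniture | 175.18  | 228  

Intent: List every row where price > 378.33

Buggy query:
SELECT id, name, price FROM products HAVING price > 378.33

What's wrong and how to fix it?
Bug: This is a non-aggregate query (no GROUP BY, no aggregates), so in SQLite the HAVING clause is invalid here; a row-level condition belongs in WHERE

Fix: Replace HAVING with WHERE since the condition applies to individual rows

Corrected query:
SELECT id, name, price FROM products WHERE price > 378.33

Result:
id | name    | price  
---+---------+--------
2  | Ball    | 680.69 
4  | Stool   | 557.22 
5  | Goggles | 1210.23
6  | Mat     | 680.74 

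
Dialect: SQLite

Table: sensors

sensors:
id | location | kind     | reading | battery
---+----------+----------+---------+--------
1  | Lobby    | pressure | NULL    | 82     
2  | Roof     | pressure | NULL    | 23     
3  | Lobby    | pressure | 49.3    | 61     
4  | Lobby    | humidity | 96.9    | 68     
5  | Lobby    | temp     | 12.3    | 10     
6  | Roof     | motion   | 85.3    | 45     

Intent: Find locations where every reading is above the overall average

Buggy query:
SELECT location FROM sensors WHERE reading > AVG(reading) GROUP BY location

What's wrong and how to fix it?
Bug: WHERE evaluates per row before aggregation, so AVG() is unavailable

Fix: Compute the overall average in a scalar subquery and compare each group's MIN against it in HAVING

Corrected query:
SELECT location FROM sensors GROUP BY location HAVING MIN(reading) > (SELECT AVG(reading) FROM sensors)

Result:
location
--------
Roof    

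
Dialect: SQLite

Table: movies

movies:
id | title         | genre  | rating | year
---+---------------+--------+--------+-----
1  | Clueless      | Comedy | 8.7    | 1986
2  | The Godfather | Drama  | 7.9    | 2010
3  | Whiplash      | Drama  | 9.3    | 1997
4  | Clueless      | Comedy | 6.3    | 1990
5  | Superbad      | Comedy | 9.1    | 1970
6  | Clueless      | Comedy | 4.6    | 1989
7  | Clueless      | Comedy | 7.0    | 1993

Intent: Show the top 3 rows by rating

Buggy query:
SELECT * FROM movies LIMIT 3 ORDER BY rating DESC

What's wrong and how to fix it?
Bug: LIMIT must come after ORDER BY

Fix: Sort with ORDER BY, then apply LIMIT

Corrected query:
SELECT * FROM movies ORDER BY rating DESC LIMIT 3

Result:
id | title    | genre  | rating | year
---+----------+--------+--------+-----
3  | Whiplash | Drama  | 9.3    | 1997
5  | Superbad | Comedy | 9.1    | 1970
1  | Clueless | Comedy | 8.7    | 1986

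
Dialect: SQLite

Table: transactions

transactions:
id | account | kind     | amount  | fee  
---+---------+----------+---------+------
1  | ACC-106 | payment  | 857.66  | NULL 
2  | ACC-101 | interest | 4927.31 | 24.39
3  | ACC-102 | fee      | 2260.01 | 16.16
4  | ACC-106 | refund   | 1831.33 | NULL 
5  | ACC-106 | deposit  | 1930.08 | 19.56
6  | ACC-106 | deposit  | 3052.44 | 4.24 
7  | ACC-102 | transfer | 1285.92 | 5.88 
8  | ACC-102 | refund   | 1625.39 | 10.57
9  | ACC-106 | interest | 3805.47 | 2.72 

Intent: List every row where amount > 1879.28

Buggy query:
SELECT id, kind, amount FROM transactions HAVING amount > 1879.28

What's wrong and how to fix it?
Bug: HAVING filters the output of aggregation, but this query has no GROUP BY and no aggregate functions, so SQLite rejects it (HAVING clause on a non-aggregate query); the condition here is per row

Fix: Use WHERE for row-level filtering

Corrected query:
SELECT id, kind, amount FROM transactions WHERE amount > 1879.28

Result:
id | kind     | amount 
---+----------+--------
2  | interest | 4927.31
3  | fee      | 2260.01
5  | deposit  | 1930.08
6  | deposit  | 3052.44
9  | interest | 3805.47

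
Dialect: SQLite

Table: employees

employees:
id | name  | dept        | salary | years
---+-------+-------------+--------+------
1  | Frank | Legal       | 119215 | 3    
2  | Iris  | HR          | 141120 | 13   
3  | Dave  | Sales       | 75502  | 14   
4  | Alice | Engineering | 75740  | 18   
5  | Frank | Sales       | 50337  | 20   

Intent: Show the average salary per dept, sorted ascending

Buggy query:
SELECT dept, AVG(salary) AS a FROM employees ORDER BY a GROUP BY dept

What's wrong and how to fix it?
Bug: GROUP BY must precede ORDER BY

Fix: Move ORDER BY to the end, after GROUP BY

Corrected query:
SELECT dept, AVG(salary) AS a FROM employees GROUP BY dept ORDER BY a

Result:
dept        | a      
------------+--------
Sales       | 62919.5
Engineering | 75740  
Legal       | 119215 
HR          | 141120 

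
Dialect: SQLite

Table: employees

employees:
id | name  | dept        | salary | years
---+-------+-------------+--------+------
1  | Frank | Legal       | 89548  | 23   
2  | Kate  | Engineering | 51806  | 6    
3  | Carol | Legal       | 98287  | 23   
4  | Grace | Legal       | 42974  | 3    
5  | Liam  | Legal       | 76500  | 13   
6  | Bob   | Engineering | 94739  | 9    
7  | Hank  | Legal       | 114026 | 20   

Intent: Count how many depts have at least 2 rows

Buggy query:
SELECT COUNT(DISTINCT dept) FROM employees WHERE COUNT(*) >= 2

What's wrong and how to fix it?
Bug: COUNT(*) cannot appear in WHERE; the per-group count doesn't exist yet

Fix: Group first with HAVING COUNT(*) >= 2, then COUNT the resulting groups

Corrected query:
SELECT COUNT(*) FROM (SELECT dept FROM employees GROUP BY dept HAVING COUNT(*) >= 2)

Result:
COUNT(*)
--------
2       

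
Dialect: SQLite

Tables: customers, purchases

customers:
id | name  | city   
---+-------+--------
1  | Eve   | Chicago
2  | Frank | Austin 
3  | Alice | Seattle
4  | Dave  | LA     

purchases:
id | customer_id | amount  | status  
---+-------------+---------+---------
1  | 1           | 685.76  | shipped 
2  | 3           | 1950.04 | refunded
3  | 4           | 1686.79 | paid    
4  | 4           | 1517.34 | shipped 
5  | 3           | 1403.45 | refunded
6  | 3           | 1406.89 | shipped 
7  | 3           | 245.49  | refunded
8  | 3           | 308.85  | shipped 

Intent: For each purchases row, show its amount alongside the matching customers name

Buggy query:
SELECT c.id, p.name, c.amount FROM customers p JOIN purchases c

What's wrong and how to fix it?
Bug: JOIN with no ON clause produces a cartesian product; every purchases row pairs with every customers row

Fix: Add ON c.customer_id = p.id to the JOIN

Corrected query:
SELECT c.id, p.name, c.amount FROM customers p JOIN purchases c ON c.customer_id = p.id

Result:
id | name  | amount 
---+-------+--------
1  | Eve   | 685.76 
2  | Alice | 1950.04
3  | Dave  | 1686.79
4  | Dave  | 1517.34
5  | Alice | 1403.45
6  | Alice | 1406.89
7  | Alice | 245.49 
8  | Alice | 308.85 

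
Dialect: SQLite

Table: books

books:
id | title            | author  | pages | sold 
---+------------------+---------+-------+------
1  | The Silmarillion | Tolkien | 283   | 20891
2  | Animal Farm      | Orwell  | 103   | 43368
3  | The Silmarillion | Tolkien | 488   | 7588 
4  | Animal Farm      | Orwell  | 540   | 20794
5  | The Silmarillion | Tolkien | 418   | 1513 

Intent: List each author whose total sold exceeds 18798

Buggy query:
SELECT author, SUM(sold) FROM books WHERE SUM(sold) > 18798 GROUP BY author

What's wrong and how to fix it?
Bug: SUM(sold) is an aggregate, but WHERE filters rows before aggregation

Fix: Move the aggregate condition to a HAVING clause

Corrected query:
SELECT author, SUM(sold) FROM books GROUP BY author HAVING SUM(sold) > 18798

Result:
author  | SUM(sold)
--------+----------
Orwell  | 64162    
Tolkien | 29992    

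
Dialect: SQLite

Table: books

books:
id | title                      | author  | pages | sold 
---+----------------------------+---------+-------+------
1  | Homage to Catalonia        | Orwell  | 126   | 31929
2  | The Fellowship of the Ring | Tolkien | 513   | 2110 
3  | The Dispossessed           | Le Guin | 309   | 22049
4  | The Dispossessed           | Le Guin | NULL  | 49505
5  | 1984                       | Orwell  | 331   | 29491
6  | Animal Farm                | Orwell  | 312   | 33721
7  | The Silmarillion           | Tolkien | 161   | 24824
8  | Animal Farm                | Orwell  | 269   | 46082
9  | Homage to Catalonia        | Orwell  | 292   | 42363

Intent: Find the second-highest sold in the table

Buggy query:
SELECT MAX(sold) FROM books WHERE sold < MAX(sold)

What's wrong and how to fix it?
Bug: MAX(sold) on the right of the comparison is an aggregate-in-WHERE error

Fix: Compute the overall MAX in a subquery, then take MAX of rows below it

Corrected query:
SELECT MAX(sold) FROM books WHERE sold < (SELECT MAX(sold) FROM books)

Result:
MAX(sold)
---------
46082    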